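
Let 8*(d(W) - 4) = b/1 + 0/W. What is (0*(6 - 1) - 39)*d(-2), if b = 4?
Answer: -351/2 ≈ -175.50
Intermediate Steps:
d(W) = 9/2 (d(W) = 4 + (4/1 + 0/W)/8 = 4 + (4*1 + 0)/8 = 4 + (4 + 0)/8 = 4 + (⅛)*4 = 4 + ½ = 9/2)
(0*(6 - 1) - 39)*d(-2) = (0*(6 - 1) - 39)*(9/2) = (0*5 - 39)*(9/2) = (0 - 39)*(9/2) = -39*9/2 = -351/2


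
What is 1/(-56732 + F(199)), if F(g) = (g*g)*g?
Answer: 1/7823867 ≈ 1.2781e-7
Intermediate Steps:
F(g) = g³ (F(g) = g²*g = g³)
1/(-56732 + F(199)) = 1/(-56732 + 199³) = 1/(-56732 + 7880599) = 1/7823867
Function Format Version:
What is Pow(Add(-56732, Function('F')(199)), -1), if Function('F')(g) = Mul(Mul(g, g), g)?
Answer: Rational(1, 7823867) ≈ 1.2781e-7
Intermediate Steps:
Function('F')(g) = Pow(g, 3) (Function('F')(g) = Mul(Pow(g, 2), g) = Pow(g, 3))
Pow(Add(-56732, Function('F')(199)), -1) = Pow(Add(-56732, Pow(199, 3)), -1) = Pow(Add(-56732, 7880599), -1) = Pow(7823867, -1) = Rational(1, 7823867)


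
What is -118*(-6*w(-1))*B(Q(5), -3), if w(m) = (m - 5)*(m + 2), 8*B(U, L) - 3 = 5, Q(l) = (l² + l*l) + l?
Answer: -4248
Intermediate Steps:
Q(l) = l + 2*l² (Q(l) = (l² + l²) + l = 2*l² + l = l + 2*l²)
B(U, L) = 1 (B(U, L) = 3/8 + (⅛)*5 = 3/8 + 5/8 = 1)
w(m) = (-5 + m)*(2 + m)
-118*(-6*w(-1))*B(Q(5), -3) = -118*(-6*(-10 + (-1)² - 3*(-1))) = -118*(-6*(-10 + 1 + 3)) = -118*(-6*(-6)) = -4248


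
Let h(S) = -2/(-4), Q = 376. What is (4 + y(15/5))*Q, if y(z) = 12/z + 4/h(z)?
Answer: 6016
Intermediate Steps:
h(S) = ½ (h(S) = -2*(-¼) = ½)
y(z) = 8 + 12/z (y(z) = 12/z + 4/(½) = 12/z + 4*2 = 12/z + 8 = 8 + 12/z)
(4 + y(15/5))*Q = (4 + (8 + 12/((15/5))))*376 = (4 + (8 + 12/((15*(⅕)))))*376 = (4 + (8 + 12/3))*376 = (4 + (8 + 12*(⅓)))*376 = (4 + (8 + 4))*376 = (4 + 12)*376 = 16*376 = 6016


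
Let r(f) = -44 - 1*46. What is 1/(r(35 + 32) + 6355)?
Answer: 1/6265 ≈ 0.00015962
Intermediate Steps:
r(f) = -90 (r(f) = -44 - 46 = -90)
1/(r(35 + 32) + 6355) = 1/(-90 + 6355) = 1/6265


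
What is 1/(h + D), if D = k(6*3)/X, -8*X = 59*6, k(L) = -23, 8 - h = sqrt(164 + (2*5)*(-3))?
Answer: -133458/962011 - 31329*sqrt(134)/1924022 ≈ -0.32722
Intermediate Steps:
h = 8 - sqrt(134) (h = 8 - sqrt(164 + (2*5)*(-3)) = 8 - sqrt(164 + 10*(-3)) = 8 - sqrt(164 - 30) = 8 - sqrt(134) ≈ -3.5758)
X = -177/4 (X = -59*6/8 = -1/8*354 = -177/4 ≈ -44.250)
D = 92/177 (D = -23/(-177/4) = -23*(-4/177) = 92/177 ≈ 0.51977)
1/(h + D) = 1/((8 - sqrt(134)) + 92/177) = 1/(1508/177 - sqrt(134))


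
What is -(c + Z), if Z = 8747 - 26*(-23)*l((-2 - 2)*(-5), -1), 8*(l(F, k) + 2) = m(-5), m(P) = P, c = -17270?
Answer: 40371/4 ≈ 10093.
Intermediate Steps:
l(F, k) = -21/8 (l(F, k) = -2 + (⅛)*(-5) = -2 - 5/8 = -21/8)
Z = 28709/4 (Z = 8747 - 26*(-23)*(-21)/8 = 8747 - (-598)*(-21)/8 = 8747 - 1*6279/4 = 8747 - 6279/4 = 28709/4 ≈ 7177.3)
-(c + Z) = -(-17270 + 28709/4) = -1*(-40371/4) = 40371/4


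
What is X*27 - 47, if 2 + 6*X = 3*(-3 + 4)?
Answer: -85/2 ≈ -42.500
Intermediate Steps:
X = ⅙ (X = -⅓ + (3*(-3 + 4))/6 = -⅓ + (3*1)/6 = -⅓ + (⅙)*3 = -⅓ + ½ = ⅙ ≈ 0.16667)
X*27 - 47 = (⅙)*27 - 47 = 9/2 - 47 = -85/2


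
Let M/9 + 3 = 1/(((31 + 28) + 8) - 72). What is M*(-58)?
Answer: 8352/5 ≈ 1670.4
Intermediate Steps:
M = -144/5 (M = -27 + 9/(((31 + 28) + 8) - 72) = -27 + 9/((59 + 8) - 72) = -27 + 9/(67 - 72) = -27 + 9/(-5) = -27 + 9*(-⅕) = -27 - 9/5 = -144/5 ≈ -28.800)
M*(-58) = -144/5*(-58) = 8352/5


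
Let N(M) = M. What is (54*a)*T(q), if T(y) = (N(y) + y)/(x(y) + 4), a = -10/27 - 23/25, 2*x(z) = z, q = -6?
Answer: 20904/25 ≈ 836.16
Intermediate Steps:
x(z) = z/2
a = -871/675 (a = -10*1/27 - 23*1/25 = -10/27 - 23/25 = -871/675 ≈ -1.2904)
T(y) = 2*y/(4 + y/2) (T(y) = (y + y)/(y/2 + 4) = (2*y)/(4 + y/2) = 2*y/(4 + y/2))
(54*a)*T(q) = (54*(-871/675))*(4*(-6)/(8 - 6)) = -6968*(-6)/(25*2) = -1742/25*(-12) = 20904/25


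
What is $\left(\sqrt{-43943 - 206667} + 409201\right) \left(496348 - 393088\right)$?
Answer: $42254095260 + 103260 i \sqrt{250610} \approx 4.2254 \cdot 10^{10} + 5.1693 \cdot 10^{7} i$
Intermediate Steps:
$\left(\sqrt{-43943 - 206667} + 409201\right) \left(496348 - 393088\right) = \left(\sqrt{-250610} + 409201\right) 103260 = \left(i \sqrt{250610} + 409201\right) 103260 = \left(409201 + i \sqrt{250610}\right) 103260 = 42254095260 + 103260 i \sqrt{250610}$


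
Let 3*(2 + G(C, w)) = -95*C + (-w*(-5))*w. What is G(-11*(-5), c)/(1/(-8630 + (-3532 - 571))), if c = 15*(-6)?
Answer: -449080177/3 ≈ -1.4969e+8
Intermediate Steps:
c = -90
G(C, w) = -2 - 95*C/3 + 5*w²/3 (G(C, w) = -2 + (-95*C + (-w*(-5))*w)/3 = -2 + (-95*C + (5*w)*w)/3 = -2 + (-95*C + 5*w²)/3 = -2 + (-95*C/3 + 5*w²/3) = -2 - 95*C/3 + 5*w²/3)
G(-11*(-5), c)/(1/(-8630 + (-3532 - 571))) = (-2 - (-1045)*(-5)/3 + (5/3)*(-90)²)/(1/(-8630 + (-3532 - 571))) = (-2 - 95/3*55 + (5/3)*8100)/(1/(-8630 - 4103)) = (-2 - 5225/3 + 13500)/(1/(-12733)) = 35269/(3*(-1/12733)) = (35269/3)*(-12733) = -449080177/3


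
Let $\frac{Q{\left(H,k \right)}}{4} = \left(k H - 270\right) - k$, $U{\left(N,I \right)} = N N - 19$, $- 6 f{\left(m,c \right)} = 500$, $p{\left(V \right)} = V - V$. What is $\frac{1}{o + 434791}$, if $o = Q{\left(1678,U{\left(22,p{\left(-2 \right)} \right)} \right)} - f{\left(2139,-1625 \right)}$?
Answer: $\frac{3}{10659043} \approx 2.8145 \cdot 10^{-7}$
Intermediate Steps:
$p{\left(V \right)} = 0$
$f{\left(m,c \right)} = - \frac{250}{3}$ ($f{\left(m,c \right)} = \left(- \frac{1}{6}\right) 500 = - \frac{250}{3}$)
$U{\left(N,I \right)} = -19 + N^{2}$ ($U{\left(N,I \right)} = N^{2} - 19 = -19 + N^{2}$)
$Q{\left(H,k \right)} = -1080 - 4 k + 4 H k$ ($Q{\left(H,k \right)} = 4 \left(\left(k H - 270\right) - k\right) = 4 \left(\left(H k - 270\right) - k\right) = 4 \left(\left(-270 + H k\right) - k\right) = 4 \left(-270 - k + H k\right) = -1080 - 4 k + 4 H k$)
$o = \frac{9354670}{3}$ ($o = \left(-1080 - 4 \left(-19 + 22^{2}\right) + 4 \cdot 1678 \left(-19 + 22^{2}\right)\right) - - \frac{250}{3} = \left(-1080 - 4 \left(-19 + 484\right) + 4 \cdot 1678 \left(-19 + 484\right)\right) + \frac{250}{3} = \left(-1080 - 1860 + 4 \cdot 1678 \cdot 465\right) + \frac{250}{3} = \left(-1080 - 1860 + 3121080\right) + \frac{250}{3} = 3118140 + \frac{250}{3} = \frac{9354670}{3} \approx 3.1182 \cdot 10^{6}$)
$\frac{1}{o + 434791} = \frac{1}{\frac{9354670}{3} + 434791} = \frac{1}{\frac{10659043}{3}} = \frac{3}{10659043}$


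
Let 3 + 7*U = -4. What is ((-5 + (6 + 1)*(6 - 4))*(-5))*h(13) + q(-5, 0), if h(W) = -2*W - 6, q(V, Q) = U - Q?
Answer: 1439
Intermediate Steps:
U = -1 (U = -3/7 + (⅐)*(-4) = -3/7 - 4/7 = -1)
q(V, Q) = -1 - Q
h(W) = -6 - 2*W
((-5 + (6 + 1)*(6 - 4))*(-5))*h(13) + q(-5, 0) = ((-5 + (6 + 1)*(6 - 4))*(-5))*(-6 - 2*13) + (-1 - 1*0) = ((-5 + 7*2)*(-5))*(-6 - 26) + (-1 + 0) = ((-5 + 14)*(-5))*(-32) - 1 = (9*(-5))*(-32) - 1 = -45*(-32) - 1 = 1440 - 1 = 1439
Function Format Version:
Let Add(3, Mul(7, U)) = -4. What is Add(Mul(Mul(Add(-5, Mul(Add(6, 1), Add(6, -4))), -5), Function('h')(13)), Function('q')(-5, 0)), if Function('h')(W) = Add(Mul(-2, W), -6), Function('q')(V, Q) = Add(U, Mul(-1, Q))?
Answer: 1439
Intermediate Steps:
U = -1 (U = Add(Rational(-3, 7), Mul(Rational(1, 7), -4)) = Add(Rational(-3, 7), Rational(-4, 7)) = -1)
Function('q')(V, Q) = Add(-1, Mul(-1, Q))
Function('h')(W) = Add(-6, Mul(-2, W))
Add(Mul(Mul(Add(-5, Mul(Add(6, 1), Add(6, -4))), -5), Function('h')(13)), Function('q')(-5, 0)) = Add(Mul(Mul(Add(-5, Mul(Add(6, 1), Add(6, -4))), -5), Add(-6, Mul(-2, 13))), Add(-1, Mul(-1, 0))) = Add(Mul(Mul(Add(-5, Mul(7, 2)), -5), Add(-6, -26)), Add(-1, 0)) = Add(Mul(Mul(Add(-5, 14), -5), -32), -1) = Add(Mul(Mul(9, -5), -32), -1) = Add(Mul(-45, -32), -1) = Add(1440, -1) = 1439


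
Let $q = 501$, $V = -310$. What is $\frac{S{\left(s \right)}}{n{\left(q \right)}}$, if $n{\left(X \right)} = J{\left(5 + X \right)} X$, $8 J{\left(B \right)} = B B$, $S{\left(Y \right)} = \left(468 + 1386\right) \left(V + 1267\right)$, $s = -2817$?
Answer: $\frac{107532}{971773} \approx 0.11066$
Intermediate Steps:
$S{\left(Y \right)} = 1774278$ ($S{\left(Y \right)} = \left(468 + 1386\right) \left(-310 + 1267\right) = 1854 \cdot 957 = 1774278$)
$J{\left(B \right)} = \frac{B^{2}}{8}$ ($J{\left(B \right)} = \frac{B B}{8} = \frac{B^{2}}{8}$)
$n{\left(X \right)} = \frac{X \left(5 + X\right)^{2}}{8}$ ($n{\left(X \right)} = \frac{\left(5 + X\right)^{2}}{8} X = \frac{X \left(5 + X\right)^{2}}{8}$)
$\frac{S{\left(s \right)}}{n{\left(q \right)}} = \frac{1774278}{\frac{1}{8} \cdot 501 \left(5 + 501\right)^{2}} = \frac{1774278}{\frac{1}{8} \cdot 501 \cdot 506^{2}} = \frac{1774278}{\frac{1}{8} \cdot 501 \cdot 256036} = \frac{1774278}{\frac{32068509}{2}} = 1774278 \cdot \frac{2}{32068509} = \frac{107532}{971773}$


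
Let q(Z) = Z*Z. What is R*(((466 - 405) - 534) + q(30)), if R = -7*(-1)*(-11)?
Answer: -32879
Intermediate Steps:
R = -77 (R = 7*(-11) = -77)
q(Z) = Z**2
R*(((466 - 405) - 534) + q(30)) = -77*(((466 - 405) - 534) + 30**2) = -77*((61 - 534) + 900) = -77*(-473 + 900) = -77*427 = -32879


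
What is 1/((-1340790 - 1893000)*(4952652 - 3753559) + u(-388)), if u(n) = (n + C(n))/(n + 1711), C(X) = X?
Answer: -1323/5130084582118586 ≈ -2.5789e-13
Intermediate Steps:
u(n) = 2*n/(1711 + n) (u(n) = (n + n)/(n + 1711) = (2*n)/(1711 + n) = 2*n/(1711 + n))
1/((-1340790 - 1893000)*(4952652 - 3753559) + u(-388)) = 1/((-1340790 - 1893000)*(4952652 - 3753559) + 2*(-388)/(1711 - 388)) = 1/(-3233790*1199093 + 2*(-388)/1323) = 1/(-3877614952470 + 2*(-388)*(1/1323)) = 1/(-3877614952470 - 776/1323) = 1/(-5130084582118586/1323) = -1323/5130084582118586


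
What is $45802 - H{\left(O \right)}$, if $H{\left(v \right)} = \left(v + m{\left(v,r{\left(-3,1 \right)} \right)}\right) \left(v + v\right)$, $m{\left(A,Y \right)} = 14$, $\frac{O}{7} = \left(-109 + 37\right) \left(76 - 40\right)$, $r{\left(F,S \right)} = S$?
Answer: $-657855638$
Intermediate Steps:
$O = -18144$ ($O = 7 \left(-109 + 37\right) \left(76 - 40\right) = 7 \left(\left(-72\right) 36\right) = 7 \left(-2592\right) = -18144$)
$H{\left(v \right)} = 2 v \left(14 + v\right)$ ($H{\left(v \right)} = \left(v + 14\right) \left(v + v\right) = \left(14 + v\right) 2 v = 2 v \left(14 + v\right)$)
$45802 - H{\left(O \right)} = 45802 - 2 \left(-18144\right) \left(14 - 18144\right) = 45802 - 2 \left(-18144\right) \left(-18130\right) = 45802 - 657901440 = -657855638$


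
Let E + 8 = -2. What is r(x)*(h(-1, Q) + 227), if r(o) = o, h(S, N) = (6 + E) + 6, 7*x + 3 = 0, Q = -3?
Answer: -687/7 ≈ -98.143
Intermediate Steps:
E = -10 (E = -8 - 2 = -10)
x = -3/7 (x = -3/7 + (⅐)*0 = -3/7 + 0 = -3/7 ≈ -0.42857)
h(S, N) = 2 (h(S, N) = (6 - 10) + 6 = -4 + 6 = 2)
r(x)*(h(-1, Q) + 227) = -3*(2 + 227)/7 = -3/7*229 = -687/7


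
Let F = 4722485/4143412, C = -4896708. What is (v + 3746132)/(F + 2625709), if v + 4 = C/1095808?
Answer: 151864637565784741/106444038853185912 ≈ 1.4267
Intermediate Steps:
F = 4722485/4143412 (F = 4722485*(1/4143412) = 4722485/4143412 ≈ 1.1398)
v = -2319985/273952 (v = -4 - 4896708/1095808 = -4 - 4896708*1/1095808 = -4 - 1224177/273952 = -2319985/273952 ≈ -8.4686)
(v + 3746132)/(F + 2625709) = (-2319985/273952 + 3746132)/(4722485/4143412 + 2625709) = 1026258033679/(273952*(10879398901593/4143412)) = (1026258033679/273952)*(4143412/10879398901593) = 151864637565784741/106444038853185912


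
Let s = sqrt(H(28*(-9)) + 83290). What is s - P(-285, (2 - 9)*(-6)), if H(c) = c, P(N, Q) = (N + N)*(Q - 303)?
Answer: -148770 + sqrt(83038) ≈ -1.4848e+5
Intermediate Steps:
P(N, Q) = 2*N*(-303 + Q) (P(N, Q) = (2*N)*(-303 + Q) = 2*N*(-303 + Q))
s = sqrt(83038) (s = sqrt(28*(-9) + 83290) = sqrt(-252 + 83290) = sqrt(83038) ≈ 288.16)
s - P(-285, (2 - 9)*(-6)) = sqrt(83038) - 2*(-285)*(-303 + (2 - 9)*(-6)) = sqrt(83038) - 2*(-285)*(-303 - 7*(-6)) = sqrt(83038) - 2*(-285)*(-303 + 42) = sqrt(83038) - 2*(-285)*(-261) = sqrt(83038) - 1*148770 = sqrt(83038) - 148770 = -148770 + sqrt(83038)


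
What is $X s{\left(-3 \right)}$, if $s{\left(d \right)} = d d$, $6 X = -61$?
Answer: $- \frac{183}{2} \approx -91.5$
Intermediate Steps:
$X = - \frac{61}{6}$ ($X = \frac{1}{6} \left(-61\right) = - \frac{61}{6} \approx -10.167$)
$s{\left(d \right)} = d^{2}$
$X s{\left(-3 \right)} = - \frac{61 \left(-3\right)^{2}}{6} = \left(- \frac{61}{6}\right) 9 = - \frac{183}{2}$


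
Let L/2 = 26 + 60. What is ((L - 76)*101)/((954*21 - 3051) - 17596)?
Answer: -9696/613 ≈ -15.817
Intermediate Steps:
L = 172 (L = 2*(26 + 60) = 2*86 = 172)
((L - 76)*101)/((954*21 - 3051) - 17596) = ((172 - 76)*101)/((954*21 - 3051) - 17596) = (96*101)/((20034 - 3051) - 17596) = 9696/(16983 - 17596) = 9696/(-613) = 9696*(-1/613) = -9696/613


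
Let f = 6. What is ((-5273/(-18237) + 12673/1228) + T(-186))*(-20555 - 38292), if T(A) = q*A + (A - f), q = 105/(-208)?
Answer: 2998062026526829/582270936 ≈ 5.1489e+6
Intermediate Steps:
q = -105/208 (q = 105*(-1/208) = -105/208 ≈ -0.50481)
T(A) = -6 + 103*A/208 (T(A) = -105*A/208 + (A - 6) = -105*A/208 + (-6 + A) = -6 + 103*A/208)
((-5273/(-18237) + 12673/1228) + T(-186))*(-20555 - 38292) = ((-5273/(-18237) + 12673/1228) + (-6 + (103/208)*(-186)))*(-20555 - 38292) = ((-5273*(-1/18237) + 12673*(1/1228)) + (-6 - 9579/104))*(-58847) = ((5273/18237 + 12673/1228) - 10203/104)*(-58847) = (237592745/22395036 - 10203/104)*(-58847) = -50946726707/582270936*(-58847) = 2998062026526829/582270936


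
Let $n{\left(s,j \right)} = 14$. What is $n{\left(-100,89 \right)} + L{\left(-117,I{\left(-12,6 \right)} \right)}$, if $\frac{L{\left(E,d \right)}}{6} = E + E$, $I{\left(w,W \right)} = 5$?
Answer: $-1390$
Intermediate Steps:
$L{\left(E,d \right)} = 12 E$ ($L{\left(E,d \right)} = 6 \left(E + E\right) = 6 \cdot 2 E = 12 E$)
$n{\left(-100,89 \right)} + L{\left(-117,I{\left(-12,6 \right)} \right)} = 14 + 12 \left(-117\right) = 14 - 1404 = -1390$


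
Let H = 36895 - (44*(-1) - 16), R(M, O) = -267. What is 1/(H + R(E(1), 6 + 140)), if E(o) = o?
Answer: 1/36688 ≈ 2.7257e-5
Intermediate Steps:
H = 36955 (H = 36895 - (-44 - 16) = 36895 - 1*(-60) = 36895 + 60 = 36955)
1/(H + R(E(1), 6 + 140)) = 1/(36955 - 267) = 1/36688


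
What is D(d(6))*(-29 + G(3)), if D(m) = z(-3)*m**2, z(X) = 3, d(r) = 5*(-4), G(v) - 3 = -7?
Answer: -39600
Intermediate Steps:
G(v) = -4 (G(v) = 3 - 7 = -4)
d(r) = -20
D(m) = 3*m**2
D(d(6))*(-29 + G(3)) = (3*(-20)**2)*(-29 - 4) = (3*400)*(-33) = 1200*(-33) = -39600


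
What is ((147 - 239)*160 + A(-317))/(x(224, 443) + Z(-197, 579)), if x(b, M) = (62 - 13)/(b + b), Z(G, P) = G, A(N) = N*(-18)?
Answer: 576896/12601 ≈ 45.782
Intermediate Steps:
A(N) = -18*N
x(b, M) = 49/(2*b) (x(b, M) = 49/((2*b)) = 49*(1/(2*b)) = 49/(2*b))
((147 - 239)*160 + A(-317))/(x(224, 443) + Z(-197, 579)) = ((147 - 239)*160 - 18*(-317))/((49/2)/224 - 197) = (-92*160 + 5706)/((49/2)*(1/224) - 197) = (-14720 + 5706)/(7/64 - 197) = -9014/(-12601/64) = -9014*(-64/12601) = 576896/12601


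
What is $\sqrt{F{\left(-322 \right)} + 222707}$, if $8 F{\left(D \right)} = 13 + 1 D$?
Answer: $\frac{\sqrt{3562694}}{4} \approx 471.88$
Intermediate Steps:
$F{\left(D \right)} = \frac{13}{8} + \frac{D}{8}$ ($F{\left(D \right)} = \frac{13 + 1 D}{8} = \frac{13 + D}{8} = \frac{13}{8} + \frac{D}{8}$)
$\sqrt{F{\left(-322 \right)} + 222707} = \sqrt{\left(\frac{13}{8} + \frac{1}{8} \left(-322\right)\right) + 222707} = \sqrt{\left(\frac{13}{8} - \frac{161}{4}\right) + 222707} = \sqrt{- \frac{309}{8} + 222707} = \sqrt{\frac{1781347}{8}} = \frac{\sqrt{3562694}}{4}$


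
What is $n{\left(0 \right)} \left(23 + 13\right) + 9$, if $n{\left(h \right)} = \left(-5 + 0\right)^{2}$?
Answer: $909$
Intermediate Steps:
$n{\left(h \right)} = 25$ ($n{\left(h \right)} = \left(-5\right)^{2} = 25$)
$n{\left(0 \right)} \left(23 + 13\right) + 9 = 25 \left(23 + 13\right) + 9 = 25 \cdot 36 + 9 = 900 + 9 = 909$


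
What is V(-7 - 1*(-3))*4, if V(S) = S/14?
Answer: -8/7 ≈ -1.1429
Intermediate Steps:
V(S) = S/14 (V(S) = S*(1/14) = S/14)
V(-7 - 1*(-3))*4 = ((-7 - 1*(-3))/14)*4 = ((-7 + 3)/14)*4 = ((1/14)*(-4))*4 = -2/7*4 = -8/7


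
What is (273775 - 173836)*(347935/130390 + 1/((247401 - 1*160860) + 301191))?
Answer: 449411237850253/1685212516 ≈ 2.6668e+5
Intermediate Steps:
(273775 - 173836)*(347935/130390 + 1/((247401 - 1*160860) + 301191)) = 99939*(347935*(1/130390) + 1/((247401 - 160860) + 301191)) = 99939*(69587/26078 + 1/(86541 + 301191)) = 99939*(69587/26078 + 1/387732) = 99939*(13490566381/5055637548) = 449411237850253/1685212516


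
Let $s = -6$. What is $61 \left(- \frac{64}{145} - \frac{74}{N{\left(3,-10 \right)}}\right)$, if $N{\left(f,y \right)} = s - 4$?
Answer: $\frac{61549}{145} \approx 424.48$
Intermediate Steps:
$N{\left(f,y \right)} = -10$ ($N{\left(f,y \right)} = -6 - 4 = -10$)
$61 \left(- \frac{64}{145} - \frac{74}{N{\left(3,-10 \right)}}\right) = 61 \left(- \frac{64}{145} - \frac{74}{-10}\right) = 61 \left(\left(-64\right) \frac{1}{145} - - \frac{37}{5}\right) = 61 \left(- \frac{64}{145} + \frac{37}{5}\right) = 61 \cdot \frac{1009}{145} = \frac{61549}{145}$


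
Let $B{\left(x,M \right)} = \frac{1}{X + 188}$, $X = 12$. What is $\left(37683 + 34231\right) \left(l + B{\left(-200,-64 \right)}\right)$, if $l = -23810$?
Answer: $- \frac{171227198043}{100} \approx -1.7123 \cdot 10^{9}$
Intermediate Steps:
$B{\left(x,M \right)} = \frac{1}{200}$ ($B{\left(x,M \right)} = \frac{1}{12 + 188} = \frac{1}{200}$)
$\left(37683 + 34231\right) \left(l + B{\left(-200,-64 \right)}\right) = \left(37683 + 34231\right) \left(-23810 + \frac{1}{200}\right) = 71914 \left(- \frac{4761999}{200}\right) = - \frac{171227198043}{100}$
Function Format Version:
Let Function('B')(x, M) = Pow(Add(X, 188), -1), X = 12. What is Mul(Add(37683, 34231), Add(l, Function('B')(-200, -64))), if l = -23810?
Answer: Rational(-171227198043, 100) ≈ -1.7123e+9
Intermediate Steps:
Function('B')(x, M) = Rational(1, 200) (Function('B')(x, M) = Pow(Add(12, 188), -1) = Pow(200, -1) = Rational(1, 200))
Mul(Add(37683, 34231), Add(l, Function('B')(-200, -64))) = Mul(Add(37683, 34231), Add(-23810, Rational(1, 200))) = Mul(71914, Rational(-4761999, 200)) = Rational(-171227198043, 100)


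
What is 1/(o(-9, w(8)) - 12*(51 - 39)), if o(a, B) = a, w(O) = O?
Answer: -1/153 ≈ -0.0065359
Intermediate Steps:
1/(o(-9, w(8)) - 12*(51 - 39)) = 1/(-9 - 12*(51 - 39)) = 1/(-9 - 12*12) = 1/(-9 - 144) = 1/(-153) = -1/153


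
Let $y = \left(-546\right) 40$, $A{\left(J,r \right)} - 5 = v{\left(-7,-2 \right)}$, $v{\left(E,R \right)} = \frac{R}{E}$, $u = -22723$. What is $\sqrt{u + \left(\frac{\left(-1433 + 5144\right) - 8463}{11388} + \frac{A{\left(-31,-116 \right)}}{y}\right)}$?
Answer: $\frac{i \sqrt{3609978820931535}}{398580} \approx 150.74 i$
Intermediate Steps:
$A{\left(J,r \right)} = \frac{37}{7}$ ($A{\left(J,r \right)} = 5 - \frac{2}{-7} = 5 - - \frac{2}{7} = 5 + \frac{2}{7} = \frac{37}{7}$)
$y = -21840$
$\sqrt{u + \left(\frac{\left(-1433 + 5144\right) - 8463}{11388} + \frac{A{\left(-31,-116 \right)}}{y}\right)} = \sqrt{-22723 + \left(\frac{\left(-1433 + 5144\right) - 8463}{11388} + \frac{37}{7 \left(-21840\right)}\right)} = \sqrt{-22723 + \left(\left(3711 - 8463\right) \frac{1}{11388} + \frac{37}{7} \left(- \frac{1}{21840}\right)\right)} = \sqrt{-22723 - \frac{4659661}{11160240}} = \sqrt{- \frac{253598793181}{11160240}} = \frac{i \sqrt{3609978820931535}}{398580}$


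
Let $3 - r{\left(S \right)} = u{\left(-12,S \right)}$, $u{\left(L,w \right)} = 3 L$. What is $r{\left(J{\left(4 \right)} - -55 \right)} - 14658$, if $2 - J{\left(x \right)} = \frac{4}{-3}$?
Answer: $-14619$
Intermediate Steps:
$J{\left(x \right)} = \frac{10}{3}$ ($J{\left(x \right)} = 2 - \frac{4}{-3} = 2 - 4 \left(- \frac{1}{3}\right) = 2 - - \frac{4}{3} = 2 + \frac{4}{3} = \frac{10}{3}$)
$r{\left(S \right)} = 39$ ($r{\left(S \right)} = 3 - 3 \left(-12\right) = 3 - -36 = 3 + 36 = 39$)
$r{\left(J{\left(4 \right)} - -55 \right)} - 14658 = 39 - 14658 = -14619$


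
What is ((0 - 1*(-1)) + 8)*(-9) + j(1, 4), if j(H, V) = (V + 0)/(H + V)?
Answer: -401/5 ≈ -80.200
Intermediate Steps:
j(H, V) = V/(H + V)
((0 - 1*(-1)) + 8)*(-9) + j(1, 4) = ((0 - 1*(-1)) + 8)*(-9) + 4/(1 + 4) = ((0 + 1) + 8)*(-9) + 4/5 = (1 + 8)*(-9) + 4*(1/5) = 9*(-9) + 4/5 = -81 + 4/5 = -401/5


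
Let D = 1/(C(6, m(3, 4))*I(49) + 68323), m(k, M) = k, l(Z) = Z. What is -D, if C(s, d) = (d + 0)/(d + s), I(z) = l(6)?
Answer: -1/68325 ≈ -1.4636e-5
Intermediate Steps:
I(z) = 6
C(s, d) = d/(d + s)
D = 1/68325 (D = 1/((3/(3 + 6))*6 + 68323) = 1/((3/9)*6 + 68323) = 1/((3*(⅑))*6 + 68323) = 1/((⅓)*6 + 68323) = 1/(2 + 68323) = 1/68325 ≈ 1.4636e-5)
-D = -1*1/68325 = -1/68325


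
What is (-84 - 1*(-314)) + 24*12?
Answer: 518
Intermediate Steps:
(-84 - 1*(-314)) + 24*12 = (-84 + 314) + 288 = 230 + 288 = 518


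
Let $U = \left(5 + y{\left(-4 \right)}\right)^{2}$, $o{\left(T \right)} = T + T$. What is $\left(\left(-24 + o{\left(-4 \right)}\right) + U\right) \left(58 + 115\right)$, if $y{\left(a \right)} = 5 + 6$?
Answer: $38752$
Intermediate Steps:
$y{\left(a \right)} = 11$
$o{\left(T \right)} = 2 T$
$U = 256$ ($U = \left(5 + 11\right)^{2} = 16^{2} = 256$)
$\left(\left(-24 + o{\left(-4 \right)}\right) + U\right) \left(58 + 115\right) = \left(\left(-24 + 2 \left(-4\right)\right) + 256\right) \left(58 + 115\right) = \left(\left(-24 - 8\right) + 256\right) 173 = \left(-32 + 256\right) 173 = 224 \cdot 173 = 38752$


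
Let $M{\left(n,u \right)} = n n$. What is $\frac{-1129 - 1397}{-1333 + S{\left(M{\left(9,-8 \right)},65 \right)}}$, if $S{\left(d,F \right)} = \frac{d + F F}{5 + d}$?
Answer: $\frac{54309}{27583} \approx 1.9689$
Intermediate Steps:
$M{\left(n,u \right)} = n^{2}$
$S{\left(d,F \right)} = \frac{d + F^{2}}{5 + d}$
$\frac{-1129 - 1397}{-1333 + S{\left(M{\left(9,-8 \right)},65 \right)}} = \frac{-1129 - 1397}{-1333 + \frac{9^{2} + 65^{2}}{5 + 9^{2}}} = - \frac{2526}{-1333 + \frac{81 + 4225}{5 + 81}} = - \frac{2526}{-1333 + \frac{1}{86} \cdot 4306} = - \frac{2526}{-1333 + \frac{2153}{43}} = - \frac{2526}{- \frac{55166}{43}} = \left(-2526\right) \left(- \frac{43}{55166}\right) = \frac{54309}{27583}$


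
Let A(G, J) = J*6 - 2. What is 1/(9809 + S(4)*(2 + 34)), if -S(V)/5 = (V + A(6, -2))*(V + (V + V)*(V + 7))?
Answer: 1/175409 ≈ 5.7010e-6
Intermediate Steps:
A(G, J) = -2 + 6*J (A(G, J) = 6*J - 2 = -2 + 6*J)
S(V) = -5*(-14 + V)*(V + 2*V*(7 + V)) (S(V) = -5*(V + (-2 + 6*(-2)))*(V + (V + V)*(V + 7)) = -5*(V + (-2 - 12))*(V + (2*V)*(7 + V)) = -5*(V - 14)*(V + 2*V*(7 + V)) = -5*(-14 + V)*(V + 2*V*(7 + V)))
1/(9809 + S(4)*(2 + 34)) = 1/(9809 + (5*4*(210 - 2*4² + 13*4))*(2 + 34)) = 1/(9809 + (5*4*(210 - 2*16 + 52))*36) = 1/(9809 + (5*4*(210 - 32 + 52))*36) = 1/(9809 + (5*4*230)*36) = 1/(9809 + 4600*36) = 1/(9809 + 165600) = 1/175409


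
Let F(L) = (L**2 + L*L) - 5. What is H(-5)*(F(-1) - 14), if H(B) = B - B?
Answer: 0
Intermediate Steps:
H(B) = 0
F(L) = -5 + 2*L**2 (F(L) = (L**2 + L**2) - 5 = 2*L**2 - 5 = -5 + 2*L**2)
H(-5)*(F(-1) - 14) = 0*((-5 + 2*(-1)**2) - 14) = 0*((-5 + 2*1) - 14) = 0*((-5 + 2) - 14) = 0*(-3 - 14) = 0*(-17) = 0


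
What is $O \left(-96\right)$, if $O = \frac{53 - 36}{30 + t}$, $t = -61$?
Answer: $\frac{1632}{31} \approx 52.645$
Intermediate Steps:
$O = - \frac{17}{31}$ ($O = \frac{53 - 36}{30 - 61} = \frac{17}{-31} = 17 \left(- \frac{1}{31}\right) = - \frac{17}{31} \approx -0.54839$)
$O \left(-96\right) = \left(- \frac{17}{31}\right) \left(-96\right) = \frac{1632}{31}$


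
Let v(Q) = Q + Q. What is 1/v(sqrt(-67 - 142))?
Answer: -I*sqrt(209)/418 ≈ -0.034586*I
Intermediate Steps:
v(Q) = 2*Q
1/v(sqrt(-67 - 142)) = 1/(2*sqrt(-67 - 142)) = 1/(2*sqrt(-209)) = 1/(2*(I*sqrt(209))) = 1/(2*I*sqrt(209)) = -I*sqrt(209)/418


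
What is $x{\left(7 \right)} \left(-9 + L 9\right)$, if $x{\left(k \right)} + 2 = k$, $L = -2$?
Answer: $-135$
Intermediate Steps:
$x{\left(k \right)} = -2 + k$
$x{\left(7 \right)} \left(-9 + L 9\right) = \left(-2 + 7\right) \left(-9 - 18\right) = 5 \left(-9 - 18\right) = 5 \left(-27\right) = -135$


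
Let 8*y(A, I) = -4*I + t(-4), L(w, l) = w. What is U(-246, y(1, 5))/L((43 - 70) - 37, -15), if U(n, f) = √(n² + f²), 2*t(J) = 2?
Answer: -√3873385/512 ≈ -3.8439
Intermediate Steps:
t(J) = 1 (t(J) = (½)*2 = 1)
y(A, I) = ⅛ - I/2 (y(A, I) = (-4*I + 1)/8 = (1 - 4*I)/8 = ⅛ - I/2)
U(n, f) = √(f² + n²)
U(-246, y(1, 5))/L((43 - 70) - 37, -15) = √((⅛ - ½*5)² + (-246)²)/((43 - 70) - 37) = √((⅛ - 5/2)² + 60516)/(-27 - 37) = √((-19/8)² + 60516)/(-64) = √(361/64 + 60516)*(-1/64) = √(3873385/64)*(-1/64) = (√3873385/8)*(-1/64) = -√3873385/512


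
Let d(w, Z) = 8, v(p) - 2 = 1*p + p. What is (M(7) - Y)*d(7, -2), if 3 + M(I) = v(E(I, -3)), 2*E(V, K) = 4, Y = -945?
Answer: 7584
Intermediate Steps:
E(V, K) = 2 (E(V, K) = (1/2)*4 = 2)
v(p) = 2 + 2*p (v(p) = 2 + (1*p + p) = 2 + (p + p) = 2 + 2*p)
M(I) = 3 (M(I) = -3 + (2 + 2*2) = -3 + (2 + 4) = -3 + 6 = 3)
(M(7) - Y)*d(7, -2) = (3 - 1*(-945))*8 = (3 + 945)*8 = 948*8 = 7584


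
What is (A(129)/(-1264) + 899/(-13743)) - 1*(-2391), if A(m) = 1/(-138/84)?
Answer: 477632909305/199768248 ≈ 2390.9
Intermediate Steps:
A(m) = -14/23 (A(m) = 1/(-138*1/84) = 1/(-23/14) = -14/23)
(A(129)/(-1264) + 899/(-13743)) - 1*(-2391) = (-14/23/(-1264) + 899/(-13743)) - 1*(-2391) = (-14/23*(-1/1264) + 899*(-1/13743)) + 2391 = (7/14536 - 899/13743) + 2391 = -12971663/199768248 + 2391 = 477632909305/199768248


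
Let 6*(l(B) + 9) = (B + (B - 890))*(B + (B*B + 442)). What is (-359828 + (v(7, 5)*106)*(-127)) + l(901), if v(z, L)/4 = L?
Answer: 122968811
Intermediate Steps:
l(B) = -9 + (-890 + 2*B)*(442 + B + B**2)/6 (l(B) = -9 + ((B + (B - 890))*(B + (B*B + 442)))/6 = -9 + ((B + (-890 + B))*(B + (B**2 + 442)))/6 = -9 + ((-890 + 2*B)*(B + (442 + B**2)))/6 = -9 + ((-890 + 2*B)*(442 + B + B**2))/6 = -9 + (-890 + 2*B)*(442 + B + B**2)/6)
v(z, L) = 4*L
(-359828 + (v(7, 5)*106)*(-127)) + l(901) = (-359828 + ((4*5)*106)*(-127)) + (-196717/3 - 1*901 - 148*901**2 + (1/3)*901**3) = (-359828 + (20*106)*(-127)) + (-196717/3 - 901 - 148*811801 + (1/3)*731432701) = (-359828 + 2120*(-127)) + (-196717/3 - 901 - 120146548 + 731432701/3) = (-359828 - 269240) + 123597879 = -629068 + 123597879 = 122968811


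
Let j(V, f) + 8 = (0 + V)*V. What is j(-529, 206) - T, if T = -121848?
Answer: 401681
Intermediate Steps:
j(V, f) = -8 + V**2 (j(V, f) = -8 + (0 + V)*V = -8 + V*V = -8 + V**2)
j(-529, 206) - T = (-8 + (-529)**2) - 1*(-121848) = (-8 + 279841) + 121848 = 279833 + 121848 = 401681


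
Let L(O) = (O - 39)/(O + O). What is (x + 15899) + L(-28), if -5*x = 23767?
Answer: 3121103/280 ≈ 11147.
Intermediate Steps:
x = -23767/5 (x = -1/5*23767 = -23767/5 ≈ -4753.4)
L(O) = (-39 + O)/(2*O) (L(O) = (-39 + O)/((2*O)) = (-39 + O)*(1/(2*O)) = (-39 + O)/(2*O))
(x + 15899) + L(-28) = (-23767/5 + 15899) + (1/2)*(-39 - 28)/(-28) = 55728/5 + (1/2)*(-1/28)*(-67) = 55728/5 + 67/56 = 3121103/280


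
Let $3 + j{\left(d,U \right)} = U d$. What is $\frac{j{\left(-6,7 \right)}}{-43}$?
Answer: $\frac{45}{43} \approx 1.0465$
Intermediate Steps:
$j{\left(d,U \right)} = -3 + U d$
$\frac{j{\left(-6,7 \right)}}{-43} = \frac{-3 + 7 \left(-6\right)}{-43} = - \frac{-3 - 42}{43} = \left(- \frac{1}{43}\right) \left(-45\right) = \frac{45}{43}$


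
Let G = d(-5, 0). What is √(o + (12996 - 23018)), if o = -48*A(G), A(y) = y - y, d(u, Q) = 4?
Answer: I*√10022 ≈ 100.11*I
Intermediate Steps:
G = 4
A(y) = 0
o = 0 (o = -48*0 = 0)
√(o + (12996 - 23018)) = √(0 + (12996 - 23018)) = √(0 - 10022) = √(-10022) = I*√10022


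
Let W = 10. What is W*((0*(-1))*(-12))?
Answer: 0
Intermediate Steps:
W*((0*(-1))*(-12)) = 10*((0*(-1))*(-12)) = 10*(0*(-12)) = 10*0 = 0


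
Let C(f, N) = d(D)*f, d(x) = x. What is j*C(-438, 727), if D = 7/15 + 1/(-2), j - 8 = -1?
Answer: 511/5 ≈ 102.20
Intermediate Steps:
j = 7 (j = 8 - 1 = 7)
D = -1/30 (D = 7*(1/15) + 1*(-½) = 7/15 - ½ = -1/30 ≈ -0.033333)
C(f, N) = -f/30
j*C(-438, 727) = 7*(-1/30*(-438)) = 7*(73/5) = 511/5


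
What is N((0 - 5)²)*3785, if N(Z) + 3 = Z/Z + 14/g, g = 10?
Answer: -2271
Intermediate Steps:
N(Z) = -⅗ (N(Z) = -3 + (Z/Z + 14/10) = -3 + (1 + 14*(⅒)) = -3 + (1 + 7/5) = -3 + 12/5 = -⅗)
N((0 - 5)²)*3785 = -⅗*3785 = -2271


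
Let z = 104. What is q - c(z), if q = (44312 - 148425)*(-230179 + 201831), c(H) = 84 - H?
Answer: 2951395344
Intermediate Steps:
q = 2951395324 (q = -104113*(-28348) = 2951395324)
q - c(z) = 2951395324 - (84 - 1*104) = 2951395324 - (84 - 104) = 2951395324 - 1*(-20) = 2951395324 + 20 = 2951395344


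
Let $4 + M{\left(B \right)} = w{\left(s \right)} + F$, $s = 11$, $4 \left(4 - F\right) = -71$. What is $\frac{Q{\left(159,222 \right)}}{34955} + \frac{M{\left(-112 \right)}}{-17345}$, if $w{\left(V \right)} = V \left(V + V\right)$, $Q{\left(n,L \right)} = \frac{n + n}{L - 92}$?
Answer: $- \frac{469930901}{31527312700} \approx -0.014906$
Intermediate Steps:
$F = \frac{87}{4}$ ($F = 4 - - \frac{71}{4} = 4 + \frac{71}{4} = \frac{87}{4} \approx 21.75$)
$Q{\left(n,L \right)} = \frac{2 n}{-92 + L}$
$w{\left(V \right)} = 2 V^{2}$ ($w{\left(V \right)} = V 2 V = 2 V^{2}$)
$M{\left(B \right)} = \frac{1039}{4}$ ($M{\left(B \right)} = -4 + \left(2 \cdot 11^{2} + \frac{87}{4}\right) = -4 + \left(2 \cdot 121 + \frac{87}{4}\right) = -4 + \left(242 + \frac{87}{4}\right) = -4 + \frac{1055}{4} = \frac{1039}{4}$)
$\frac{Q{\left(159,222 \right)}}{34955} + \frac{M{\left(-112 \right)}}{-17345} = \frac{2 \cdot 159 \frac{1}{-92 + 222}}{34955} + \frac{1039}{4 \left(-17345\right)} = 2 \cdot 159 \cdot \frac{1}{130} \cdot \frac{1}{34955} + \frac{1039}{4} \left(- \frac{1}{17345}\right) = 2 \cdot 159 \cdot \frac{1}{130} \cdot \frac{1}{34955} - \frac{1039}{69380} = \frac{159}{65} \cdot \frac{1}{34955} - \frac{1039}{69380} = \frac{159}{2272075} - \frac{1039}{69380} = - \frac{469930901}{31527312700}$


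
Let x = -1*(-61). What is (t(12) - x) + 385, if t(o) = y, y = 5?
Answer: 329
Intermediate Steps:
t(o) = 5
x = 61
(t(12) - x) + 385 = (5 - 1*61) + 385 = (5 - 61) + 385 = -56 + 385 = 329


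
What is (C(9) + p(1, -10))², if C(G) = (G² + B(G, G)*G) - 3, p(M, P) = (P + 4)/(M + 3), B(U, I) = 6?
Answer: 68121/4 ≈ 17030.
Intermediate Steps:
p(M, P) = (4 + P)/(3 + M)
C(G) = -3 + G² + 6*G (C(G) = (G² + 6*G) - 3 = -3 + G² + 6*G)
(C(9) + p(1, -10))² = ((-3 + 9² + 6*9) + (4 - 10)/(3 + 1))² = ((-3 + 81 + 54) - 6/4)² = (132 + (¼)*(-6))² = (132 - 3/2)² = (261/2)² = 68121/4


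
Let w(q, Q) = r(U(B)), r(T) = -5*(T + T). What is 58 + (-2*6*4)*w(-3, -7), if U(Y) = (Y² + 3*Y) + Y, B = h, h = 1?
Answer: 2458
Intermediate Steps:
B = 1
U(Y) = Y² + 4*Y
r(T) = -10*T
w(q, Q) = -50 (w(q, Q) = -10*(4 + 1) = -10*5 = -50)
58 + (-2*6*4)*w(-3, -7) = 58 + (-2*6*4)*(-50) = 58 - 12*4*(-50) = 58 - 48*(-50) = 58 + 2400 = 2458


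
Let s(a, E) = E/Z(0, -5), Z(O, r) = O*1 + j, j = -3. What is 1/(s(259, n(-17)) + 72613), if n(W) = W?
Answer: 3/217856 ≈ 1.3771e-5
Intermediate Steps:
Z(O, r) = -3 + O (Z(O, r) = O*1 - 3 = O - 3 = -3 + O)
s(a, E) = -E/3 (s(a, E) = E/(-3 + 0) = E/(-3) = E*(-1/3) = -E/3)
1/(s(259, n(-17)) + 72613) = 1/(-1/3*(-17) + 72613) = 1/(17/3 + 72613) = 1/(217856/3) = 3/217856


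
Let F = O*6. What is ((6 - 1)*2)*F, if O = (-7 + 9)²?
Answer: 240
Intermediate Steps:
O = 4 (O = 2² = 4)
F = 24 (F = 4*6 = 24)
((6 - 1)*2)*F = ((6 - 1)*2)*24 = (5*2)*24 = 10*24 = 240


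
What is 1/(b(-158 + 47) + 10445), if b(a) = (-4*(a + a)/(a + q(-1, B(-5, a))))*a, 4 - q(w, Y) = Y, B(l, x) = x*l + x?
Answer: 551/5853763 ≈ 9.4127e-5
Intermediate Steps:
B(l, x) = x + l*x (B(l, x) = l*x + x = x + l*x)
q(w, Y) = 4 - Y
b(a) = -8*a**2/(4 + 5*a) (b(a) = (-4*(a + a)/(a + (4 - a*(1 - 5))))*a = (-4*2*a/(a + (4 - a*(-4))))*a = (-4*2*a/(a + (4 - (-4)*a)))*a = (-4*2*a/(a + (4 + 4*a)))*a = (-4*2*a/(4 + 5*a))*a = (-8*a/(4 + 5*a))*a = -8*a**2/(4 + 5*a))
1/(b(-158 + 47) + 10445) = 1/(-8*(-158 + 47)**2/(4 + 5*(-158 + 47)) + 10445) = 1/(-8*(-111)**2/(4 + 5*(-111)) + 10445) = 1/(-8*12321/(4 - 555) + 10445) = 1/(-8*12321/(-551) + 10445) = 1/(-8*12321*(-1/551) + 10445) = 1/(98568/551 + 10445) = 1/(5853763/551) = 551/5853763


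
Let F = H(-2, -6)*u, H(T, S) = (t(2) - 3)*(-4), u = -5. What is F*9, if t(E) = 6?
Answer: 540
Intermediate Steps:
H(T, S) = -12 (H(T, S) = (6 - 3)*(-4) = 3*(-4) = -12)
F = 60 (F = -12*(-5) = 60)
F*9 = 60*9 = 540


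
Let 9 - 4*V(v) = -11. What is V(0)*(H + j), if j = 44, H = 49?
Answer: 465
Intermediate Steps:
V(v) = 5 (V(v) = 9/4 - ¼*(-11) = 9/4 + 11/4 = 5)
V(0)*(H + j) = 5*(49 + 44) = 5*93 = 465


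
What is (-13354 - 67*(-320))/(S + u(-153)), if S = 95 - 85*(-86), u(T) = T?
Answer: 4043/3626 ≈ 1.1150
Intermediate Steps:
S = 7405 (S = 95 + 7310 = 7405)
(-13354 - 67*(-320))/(S + u(-153)) = (-13354 - 67*(-320))/(7405 - 153) = (-13354 + 21440)/7252 = 8086*(1/7252) = 4043/3626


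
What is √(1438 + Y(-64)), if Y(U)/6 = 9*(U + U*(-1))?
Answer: √1438 ≈ 37.921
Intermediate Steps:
Y(U) = 0 (Y(U) = 6*(9*(U + U*(-1))) = 6*(9*(U - U)) = 6*(9*0) = 6*0 = 0)
√(1438 + Y(-64)) = √(1438 + 0) = √1438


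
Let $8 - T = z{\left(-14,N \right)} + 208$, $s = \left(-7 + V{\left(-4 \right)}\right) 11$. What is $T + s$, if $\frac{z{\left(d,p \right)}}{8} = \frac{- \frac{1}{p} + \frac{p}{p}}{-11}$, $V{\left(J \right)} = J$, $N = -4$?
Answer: $- \frac{3521}{11} \approx -320.09$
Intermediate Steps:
$z{\left(d,p \right)} = - \frac{8}{11} + \frac{8}{11 p}$ ($z{\left(d,p \right)} = 8 \frac{- \frac{1}{p} + \frac{p}{p}}{-11} = 8 \left(- \frac{1}{p} + 1\right) \left(- \frac{1}{11}\right) = 8 \left(1 - \frac{1}{p}\right) \left(- \frac{1}{11}\right) = 8 \left(- \frac{1}{11} + \frac{1}{11 p}\right) = - \frac{8}{11} + \frac{8}{11 p}$)
$s = -121$ ($s = \left(-7 - 4\right) 11 = \left(-11\right) 11 = -121$)
$T = - \frac{2190}{11}$ ($T = 8 - \left(\frac{8 \left(1 - -4\right)}{11 \left(-4\right)} + 208\right) = 8 - \left(\frac{8}{11} \left(- \frac{1}{4}\right) \left(1 + 4\right) + 208\right) = 8 - \left(\frac{8}{11} \left(- \frac{1}{4}\right) 5 + 208\right) = 8 - \left(- \frac{10}{11} + 208\right) = 8 - \frac{2278}{11} = - \frac{2190}{11} \approx -199.09$)
$T + s = - \frac{2190}{11} - 121 = - \frac{3521}{11}$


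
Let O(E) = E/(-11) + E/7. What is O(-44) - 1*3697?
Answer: -25895/7 ≈ -3699.3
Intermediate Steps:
O(E) = 4*E/77 (O(E) = E*(-1/11) + E*(1/7) = -E/11 + E/7 = 4*E/77)
O(-44) - 1*3697 = (4/77)*(-44) - 1*3697 = -16/7 - 3697 = -25895/7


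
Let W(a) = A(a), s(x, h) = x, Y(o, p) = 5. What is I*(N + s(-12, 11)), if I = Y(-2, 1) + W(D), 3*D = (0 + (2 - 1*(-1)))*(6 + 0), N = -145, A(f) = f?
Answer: -1727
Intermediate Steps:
D = 6 (D = ((0 + (2 - 1*(-1)))*(6 + 0))/3 = ((0 + (2 + 1))*6)/3 = ((0 + 3)*6)/3 = (3*6)/3 = (⅓)*18 = 6)
W(a) = a
I = 11 (I = 5 + 6 = 11)
I*(N + s(-12, 11)) = 11*(-145 - 12) = 11*(-157) = -1727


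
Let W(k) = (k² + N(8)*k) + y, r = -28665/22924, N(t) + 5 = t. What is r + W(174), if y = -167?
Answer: 702156379/22924 ≈ 30630.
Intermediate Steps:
N(t) = -5 + t
r = -28665/22924 (r = -28665*1/22924 = -28665/22924 ≈ -1.2504)
W(k) = -167 + k² + 3*k (W(k) = (k² + (-5 + 8)*k) - 167 = (k² + 3*k) - 167 = -167 + k² + 3*k)
r + W(174) = -28665/22924 + (-167 + 174² + 3*174) = -28665/22924 + (-167 + 30276 + 522) = -28665/22924 + 30631 = 702156379/22924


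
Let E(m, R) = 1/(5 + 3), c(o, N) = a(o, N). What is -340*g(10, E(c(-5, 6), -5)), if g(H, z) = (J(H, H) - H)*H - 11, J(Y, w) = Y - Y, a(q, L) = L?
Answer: 37740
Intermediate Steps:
c(o, N) = N
J(Y, w) = 0
E(m, R) = 1/8
g(H, z) = -11 - H**2 (g(H, z) = (0 - H)*H - 11 = (-H)*H - 11 = -H**2 - 11 = -11 - H**2)
-340*g(10, E(c(-5, 6), -5)) = -340*(-11 - 1*10**2) = -340*(-11 - 1*100) = -340*(-11 - 100) = -340*(-111) = 37740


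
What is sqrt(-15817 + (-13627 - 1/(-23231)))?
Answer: 3*I*sqrt(1765591009117)/23231 ≈ 171.59*I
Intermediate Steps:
sqrt(-15817 + (-13627 - 1/(-23231))) = sqrt(-15817 + (-13627 - 1*(-1/23231))) = sqrt(-15817 + (-13627 + 1/23231)) = sqrt(-15817 - 316568836/23231) = sqrt(-684013563/23231) = 3*I*sqrt(1765591009117)/23231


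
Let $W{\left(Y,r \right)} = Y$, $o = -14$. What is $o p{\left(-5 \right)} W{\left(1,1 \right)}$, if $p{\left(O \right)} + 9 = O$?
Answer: $196$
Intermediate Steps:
$p{\left(O \right)} = -9 + O$
$o p{\left(-5 \right)} W{\left(1,1 \right)} = - 14 \left(-9 - 5\right) 1 = \left(-14\right) \left(-14\right) 1 = 196 \cdot 1 = 196$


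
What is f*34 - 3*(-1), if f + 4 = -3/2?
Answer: -184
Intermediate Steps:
f = -11/2 (f = -4 - 3/2 = -11/2 ≈ -5.5000)
f*34 - 3*(-1) = -11/2*34 - 3*(-1) = -187 + 3 = -184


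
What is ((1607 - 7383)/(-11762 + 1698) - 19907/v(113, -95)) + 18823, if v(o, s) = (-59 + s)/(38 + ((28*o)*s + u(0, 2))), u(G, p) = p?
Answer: -1880694573654/48433 ≈ -3.8831e+7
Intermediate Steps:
v(o, s) = (-59 + s)/(40 + 28*o*s) (v(o, s) = (-59 + s)/(38 + ((28*o)*s + 2)) = (-59 + s)/(38 + (28*o*s + 2)) = (-59 + s)/(38 + (2 + 28*o*s)) = (-59 + s)/(40 + 28*o*s))
((1607 - 7383)/(-11762 + 1698) - 19907/v(113, -95)) + 18823 = ((1607 - 7383)/(-11762 + 1698) - 19907*4*(10 + 7*113*(-95))/(-59 - 95)) + 18823 = (-5776/(-10064) - 19907/((1/4)*(-154)/(10 - 75145))) + 18823 = (-5776*(-1/10064) - 19907/((1/4)*(-154)/(-75135))) + 18823 = (361/629 - 19907/((1/4)*(-1/75135)*(-154))) + 18823 = (361/629 - 19907/77/150270) + 18823 = (361/629 - 19907*150270/77) + 18823 = (361/629 - 2991424890/77) + 18823 = -1881606228013/48433 + 18823 = -1880694573654/48433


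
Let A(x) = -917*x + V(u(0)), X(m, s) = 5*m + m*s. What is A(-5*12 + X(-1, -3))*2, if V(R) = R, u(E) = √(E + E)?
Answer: 113708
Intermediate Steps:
u(E) = √2*√E (u(E) = √(2*E) = √2*√E)
A(x) = -917*x (A(x) = -917*x + √2*√0 = -917*x + √2*0 = -917*x + 0 = -917*x)
A(-5*12 + X(-1, -3))*2 = -917*(-5*12 - (5 - 3))*2 = -917*(-60 - 1*2)*2 = -917*(-60 - 2)*2 = -917*(-62)*2 = 56854*2 = 113708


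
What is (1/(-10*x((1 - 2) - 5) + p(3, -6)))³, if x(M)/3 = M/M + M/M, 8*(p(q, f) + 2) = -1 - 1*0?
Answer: -512/122763473 ≈ -4.1706e-6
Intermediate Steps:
p(q, f) = -17/8 (p(q, f) = -2 + (-1 - 1*0)/8 = -2 + (-1 + 0)/8 = -2 + (⅛)*(-1) = -2 - ⅛ = -17/8)
x(M) = 6 (x(M) = 3*(M/M + M/M) = 3*(1 + 1) = 3*2 = 6)
(1/(-10*x((1 - 2) - 5) + p(3, -6)))³ = (1/(-10*6 - 17/8))³ = (1/(-60 - 17/8))³ = (1/(-497/8))³ = (-8/497)³ = -512/122763473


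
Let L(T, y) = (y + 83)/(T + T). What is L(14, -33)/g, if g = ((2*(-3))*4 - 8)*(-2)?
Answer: 25/896 ≈ 0.027902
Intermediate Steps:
L(T, y) = (83 + y)/(2*T) (L(T, y) = (83 + y)/((2*T)) = (83 + y)*(1/(2*T)) = (83 + y)/(2*T))
g = 64 (g = (-6*4 - 8)*(-2) = (-24 - 8)*(-2) = -32*(-2) = 64)
L(14, -33)/g = ((1/2)*(83 - 33)/14)/64 = ((1/2)*(1/14)*50)*(1/64) = (25/14)*(1/64) = 25/896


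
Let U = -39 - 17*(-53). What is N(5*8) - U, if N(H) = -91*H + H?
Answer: -4462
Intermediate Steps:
N(H) = -90*H
U = 862 (U = -39 + 901 = 862)
N(5*8) - U = -450*8 - 1*862 = -90*40 - 862 = -3600 - 862 = -4462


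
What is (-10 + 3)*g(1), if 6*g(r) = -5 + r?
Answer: 14/3 ≈ 4.6667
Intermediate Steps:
g(r) = -⅚ + r/6 (g(r) = (-5 + r)/6 = -⅚ + r/6)
(-10 + 3)*g(1) = (-10 + 3)*(-⅚ + (⅙)*1) = -7*(-⅚ + ⅙) = -7*(-⅔) = 14/3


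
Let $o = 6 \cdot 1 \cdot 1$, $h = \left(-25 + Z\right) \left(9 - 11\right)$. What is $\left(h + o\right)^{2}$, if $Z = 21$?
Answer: $196$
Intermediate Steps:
$h = 8$ ($h = \left(-25 + 21\right) \left(9 - 11\right) = \left(-4\right) \left(-2\right) = 8$)
$o = 6$ ($o = 6 \cdot 1 = 6$)
$\left(h + o\right)^{2} = \left(8 + 6\right)^{2} = 14^{2} = 196$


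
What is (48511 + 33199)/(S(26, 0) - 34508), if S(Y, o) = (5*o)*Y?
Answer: -40855/17254 ≈ -2.3679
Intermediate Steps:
S(Y, o) = 5*Y*o
(48511 + 33199)/(S(26, 0) - 34508) = (48511 + 33199)/(5*26*0 - 34508) = 81710/(0 - 34508) = 81710/(-34508) = 81710*(-1/34508) = -40855/17254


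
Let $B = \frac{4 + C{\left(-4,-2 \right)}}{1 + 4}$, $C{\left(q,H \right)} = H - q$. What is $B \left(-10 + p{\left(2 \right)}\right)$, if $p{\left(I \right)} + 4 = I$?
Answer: $- \frac{72}{5} \approx -14.4$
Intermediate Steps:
$p{\left(I \right)} = -4 + I$
$B = \frac{6}{5}$ ($B = \frac{4 - -2}{1 + 4} = \frac{4 + \left(-2 + 4\right)}{5} = \left(4 + 2\right) \frac{1}{5} = 6 \cdot \frac{1}{5} = \frac{6}{5} \approx 1.2$)
$B \left(-10 + p{\left(2 \right)}\right) = \frac{6 \left(-10 + \left(-4 + 2\right)\right)}{5} = \frac{6 \left(-10 - 2\right)}{5} = \frac{6}{5} \left(-12\right) = - \frac{72}{5}$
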